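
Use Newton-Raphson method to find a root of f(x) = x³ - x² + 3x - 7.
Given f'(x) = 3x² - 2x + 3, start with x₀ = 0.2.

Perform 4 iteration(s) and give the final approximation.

f(x) = x³ - x² + 3x - 7
f'(x) = 3x² - 2x + 3
x₀ = 0.2

Newton-Raphson formula: x_{n+1} = x_n - f(x_n)/f'(x_n)

Iteration 1:
  f(0.200000) = -6.432000
  f'(0.200000) = 2.720000
  x_1 = 0.200000 - (-6.432000)/2.720000 = 2.564706
Iteration 2:
  f(2.564706) = 10.986309
  f'(2.564706) = 17.603737
  x_2 = 2.564706 - 10.986309/17.603737 = 1.940616
Iteration 3:
  f(1.940616) = 2.364202
  f'(1.940616) = 10.416742
  x_3 = 1.940616 - 2.364202/10.416742 = 1.713655
Iteration 4:
  f(1.713655) = 0.236690
  f'(1.713655) = 8.382527
  x_4 = 1.713655 - 0.236690/8.382527 = 1.685418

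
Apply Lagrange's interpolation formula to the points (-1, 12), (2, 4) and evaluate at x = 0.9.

Lagrange interpolation formula:
P(x) = Σ yᵢ × Lᵢ(x)
where Lᵢ(x) = Π_{j≠i} (x - xⱼ)/(xᵢ - xⱼ)

L_0(0.9) = (0.9 - 2)/(-1 - 2) = 0.366667
L_1(0.9) = (0.9 - (-1))/(2 - (-1)) = 0.633333

P(0.9) = 12×L_0(0.9) + 4×L_1(0.9)
P(0.9) = 6.933333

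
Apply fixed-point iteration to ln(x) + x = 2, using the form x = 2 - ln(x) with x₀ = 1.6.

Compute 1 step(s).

Equation: ln(x) + x = 2
Fixed-point form: x = 2 - ln(x)
x₀ = 1.6

x_1 = g(1.600000) = 1.529996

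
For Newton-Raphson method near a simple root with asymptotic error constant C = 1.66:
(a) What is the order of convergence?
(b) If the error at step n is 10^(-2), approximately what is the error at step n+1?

(a) Newton-Raphson has quadratic (order 2) convergence near simple roots.
    This means |e_{n+1}| ≈ C|e_n|².

(b) With |e_n| = 10^(-2) and C = 1.66:
    |e_{n+1}| ≈ 1.66 × (10^(-2))² = 1.66 × 10^(-4)

(a) 2 (quadratic); (b) |e_{n+1}| ≈ 1.660e-04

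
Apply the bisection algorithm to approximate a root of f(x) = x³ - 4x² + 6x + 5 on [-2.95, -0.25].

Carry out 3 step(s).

f(x) = x³ - 4x² + 6x + 5
Initial interval: [-2.95, -0.25]

Iteration 1:
  c_1 = (-2.950000 + (-0.250000))/2 = -1.600000
  f(c_1) = f(-1.600000) = -18.936000
  f(a) × f(c) ≥ 0, new interval: [-1.600000, -0.250000]
Iteration 2:
  c_2 = (-1.600000 + (-0.250000))/2 = -0.925000
  f(c_2) = f(-0.925000) = -4.763953
  f(a) × f(c) ≥ 0, new interval: [-0.925000, -0.250000]
Iteration 3:
  c_3 = (-0.925000 + (-0.250000))/2 = -0.587500
  f(c_3) = f(-0.587500) = -0.108404
  f(a) × f(c) ≥ 0, new interval: [-0.587500, -0.250000]

After 3 iteration(s), the approximation is c_3 = -0.587500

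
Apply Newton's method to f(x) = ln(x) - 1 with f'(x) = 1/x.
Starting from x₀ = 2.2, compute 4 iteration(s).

f(x) = ln(x) - 1
f'(x) = 1/x
x₀ = 2.2

Newton-Raphson formula: x_{n+1} = x_n - f(x_n)/f'(x_n)

Iteration 1:
  f(2.200000) = -0.211543
  f'(2.200000) = 0.454545
  x_1 = 2.200000 - (-0.211543)/0.454545 = 2.665394
Iteration 2:
  f(2.665394) = -0.019648
  f'(2.665394) = 0.375179
  x_2 = 2.665394 - (-0.019648)/0.375179 = 2.717764
Iteration 3:
  f(2.717764) = -0.000191
  f'(2.717764) = 0.367950
  x_3 = 2.717764 - (-0.000191)/0.367950 = 2.718282
Iteration 4:
  f(2.718282) = 0.000000
  f'(2.718282) = 0.367879
  x_4 = 2.718282 - 0.000000/0.367879 = 2.718282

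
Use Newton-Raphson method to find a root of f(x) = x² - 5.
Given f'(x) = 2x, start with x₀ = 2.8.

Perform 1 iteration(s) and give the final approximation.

f(x) = x² - 5
f'(x) = 2x
x₀ = 2.8

Newton-Raphson formula: x_{n+1} = x_n - f(x_n)/f'(x_n)

Iteration 1:
  f(2.800000) = 2.840000
  f'(2.800000) = 5.600000
  x_1 = 2.800000 - 2.840000/5.600000 = 2.292857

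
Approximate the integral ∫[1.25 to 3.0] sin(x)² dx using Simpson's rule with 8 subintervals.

f(x) = sin(x)²
a = 1.25, b = 3.0, n = 8
h = (b - a)/n = 0.218750

Simpson's rule: (h/3)[f(x₀) + 4f(x₁) + 2f(x₂) + ... + f(xₙ)]

x_0 = 1.2500, f(x_0) = 0.900572, coefficient = 1
x_1 = 1.4688, f(x_1) = 0.989623, coefficient = 4
x_2 = 1.6875, f(x_2) = 0.986442, coefficient = 2
x_3 = 1.9062, f(x_3) = 0.891629, coefficient = 4
x_4 = 2.1250, f(x_4) = 0.723044, coefficient = 2
x_5 = 2.3438, f(x_5) = 0.512443, coefficient = 4
x_6 = 2.5625, f(x_6) = 0.299499, coefficient = 2
x_7 = 2.7812, f(x_7) = 0.124323, coefficient = 4
x_8 = 3.0000, f(x_8) = 0.019915, coefficient = 1

I ≈ (0.218750/3) × 15.010527 = 1.094518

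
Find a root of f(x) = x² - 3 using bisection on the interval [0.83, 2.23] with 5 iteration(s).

f(x) = x² - 3
Initial interval: [0.83, 2.23]

Iteration 1:
  c_1 = (0.830000 + 2.230000)/2 = 1.530000
  f(c_1) = f(1.530000) = -0.659100
  f(a) × f(c) ≥ 0, new interval: [1.530000, 2.230000]
Iteration 2:
  c_2 = (1.530000 + 2.230000)/2 = 1.880000
  f(c_2) = f(1.880000) = 0.534400
  f(a) × f(c) < 0, new interval: [1.530000, 1.880000]
Iteration 3:
  c_3 = (1.530000 + 1.880000)/2 = 1.705000
  f(c_3) = f(1.705000) = -0.092975
  f(a) × f(c) ≥ 0, new interval: [1.705000, 1.880000]
Iteration 4:
  c_4 = (1.705000 + 1.880000)/2 = 1.792500
  f(c_4) = f(1.792500) = 0.213056
  f(a) × f(c) < 0, new interval: [1.705000, 1.792500]
Iteration 5:
  c_5 = (1.705000 + 1.792500)/2 = 1.748750
  f(c_5) = f(1.748750) = 0.058127
  f(a) × f(c) < 0, new interval: [1.705000, 1.748750]

After 5 iteration(s), the approximation is c_5 = 1.748750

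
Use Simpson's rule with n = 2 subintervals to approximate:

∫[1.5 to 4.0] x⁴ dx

f(x) = x⁴
a = 1.5, b = 4.0, n = 2
h = (b - a)/n = 1.250000

Simpson's rule: (h/3)[f(x₀) + 4f(x₁) + 2f(x₂) + ... + f(xₙ)]

x_0 = 1.5000, f(x_0) = 5.062500, coefficient = 1
x_1 = 2.7500, f(x_1) = 57.191406, coefficient = 4
x_2 = 4.0000, f(x_2) = 256.000000, coefficient = 1

I ≈ (1.250000/3) × 489.828125 = 204.095052
Exact value: 203.281250
Error: 0.813802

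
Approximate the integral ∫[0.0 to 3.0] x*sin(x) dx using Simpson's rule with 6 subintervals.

f(x) = x*sin(x)
a = 0.0, b = 3.0, n = 6
h = (b - a)/n = 0.500000

Simpson's rule: (h/3)[f(x₀) + 4f(x₁) + 2f(x₂) + ... + f(xₙ)]

x_0 = 0.0000, f(x_0) = 0.000000, coefficient = 1
x_1 = 0.5000, f(x_1) = 0.239713, coefficient = 4
x_2 = 1.0000, f(x_2) = 0.841471, coefficient = 2
x_3 = 1.5000, f(x_3) = 1.496242, coefficient = 4
x_4 = 2.0000, f(x_4) = 1.818595, coefficient = 2
x_5 = 2.5000, f(x_5) = 1.496180, coefficient = 4
x_6 = 3.0000, f(x_6) = 0.423360, coefficient = 1

I ≈ (0.500000/3) × 18.672034 = 3.112006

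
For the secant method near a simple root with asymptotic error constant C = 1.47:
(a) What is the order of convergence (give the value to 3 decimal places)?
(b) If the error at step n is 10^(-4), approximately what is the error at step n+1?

(a) Secant method has superlinear convergence with order φ = (1+√5)/2 ≈ 1.618.
    This means |e_{n+1}| ≈ C|e_n|^1.618.

(b) With |e_n| = 10^(-4) and C = 1.47:
    |e_{n+1}| ≈ 1.47 × (10^(-4))^1.618 = 1.47 × 10^(-6.47)

(a) ≈ 1.618 (golden ratio); (b) |e_{n+1}| ≈ 4.957e-07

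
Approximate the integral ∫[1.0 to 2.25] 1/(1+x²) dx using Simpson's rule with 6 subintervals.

f(x) = 1/(1+x²)
a = 1.0, b = 2.25, n = 6
h = (b - a)/n = 0.208333

Simpson's rule: (h/3)[f(x₀) + 4f(x₁) + 2f(x₂) + ... + f(xₙ)]

x_0 = 1.0000, f(x_0) = 0.500000, coefficient = 1
x_1 = 1.2083, f(x_1) = 0.406493, coefficient = 4
x_2 = 1.4167, f(x_2) = 0.332564, coefficient = 2
x_3 = 1.6250, f(x_3) = 0.274678, coefficient = 4
x_4 = 1.8333, f(x_4) = 0.229299, coefficient = 2
x_5 = 2.0417, f(x_5) = 0.193483, coefficient = 4
x_6 = 2.2500, f(x_6) = 0.164948, coefficient = 1

I ≈ (0.208333/3) × 5.287290 = 0.367173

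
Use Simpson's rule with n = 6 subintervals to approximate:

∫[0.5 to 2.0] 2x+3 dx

f(x) = 2x+3
a = 0.5, b = 2.0, n = 6
h = (b - a)/n = 0.250000

Simpson's rule: (h/3)[f(x₀) + 4f(x₁) + 2f(x₂) + ... + f(xₙ)]

x_0 = 0.5000, f(x_0) = 4.000000, coefficient = 1
x_1 = 0.7500, f(x_1) = 4.500000, coefficient = 4
x_2 = 1.0000, f(x_2) = 5.000000, coefficient = 2
x_3 = 1.2500, f(x_3) = 5.500000, coefficient = 4
x_4 = 1.5000, f(x_4) = 6.000000, coefficient = 2
x_5 = 1.7500, f(x_5) = 6.500000, coefficient = 4
x_6 = 2.0000, f(x_6) = 7.000000, coefficient = 1

I ≈ (0.250000/3) × 99.000000 = 8.250000
Exact value: 8.250000
Error: 0.000000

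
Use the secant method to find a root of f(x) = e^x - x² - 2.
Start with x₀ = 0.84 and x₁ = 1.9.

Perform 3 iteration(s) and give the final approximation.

f(x) = e^x - x² - 2
x₀ = 0.84, x₁ = 1.9

Secant formula: x_{n+1} = x_n - f(x_n)(x_n - x_{n-1})/(f(x_n) - f(x_{n-1}))

Iteration 1:
  f(0.840000) = -0.389233
  f(1.900000) = 1.075894
  x_2 = 1.900000 - 1.075894×(1.900000 - 0.840000)/(1.075894 - (-0.389233))
       = 1.121605
Iteration 2:
  f(1.900000) = 1.075894
  f(1.121605) = -0.188221
  x_3 = 1.121605 - (-0.188221)×(1.121605 - 1.900000)/(-0.188221 - 1.075894)
       = 1.237504
Iteration 3:
  f(1.121605) = -0.188221
  f(1.237504) = -0.084417
  x_4 = 1.237504 - (-0.084417)×(1.237504 - 1.121605)/(-0.084417 - (-0.188221))
       = 1.331758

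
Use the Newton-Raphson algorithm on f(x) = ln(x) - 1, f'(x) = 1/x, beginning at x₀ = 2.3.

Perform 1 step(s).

f(x) = ln(x) - 1
f'(x) = 1/x
x₀ = 2.3

Newton-Raphson formula: x_{n+1} = x_n - f(x_n)/f'(x_n)

Iteration 1:
  f(2.300000) = -0.167091
  f'(2.300000) = 0.434783
  x_1 = 2.300000 - (-0.167091)/0.434783 = 2.684309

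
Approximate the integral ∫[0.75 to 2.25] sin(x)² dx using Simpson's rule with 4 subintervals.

f(x) = sin(x)²
a = 0.75, b = 2.25, n = 4
h = (b - a)/n = 0.375000

Simpson's rule: (h/3)[f(x₀) + 4f(x₁) + 2f(x₂) + ... + f(xₙ)]

x_0 = 0.7500, f(x_0) = 0.464631, coefficient = 1
x_1 = 1.1250, f(x_1) = 0.814087, coefficient = 4
x_2 = 1.5000, f(x_2) = 0.994996, coefficient = 2
x_3 = 1.8750, f(x_3) = 0.910280, coefficient = 4
x_4 = 2.2500, f(x_4) = 0.605398, coefficient = 1

I ≈ (0.375000/3) × 9.957488 = 1.244686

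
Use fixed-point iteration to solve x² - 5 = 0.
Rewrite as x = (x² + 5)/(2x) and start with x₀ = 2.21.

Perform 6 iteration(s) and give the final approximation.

Equation: x² - 5 = 0
Fixed-point form: x = (x² + 5)/(2x)
x₀ = 2.21

x_1 = g(2.210000) = 2.236222
x_2 = g(2.236222) = 2.236068
x_3 = g(2.236068) = 2.236068
x_4 = g(2.236068) = 2.236068
x_5 = g(2.236068) = 2.236068
x_6 = g(2.236068) = 2.236068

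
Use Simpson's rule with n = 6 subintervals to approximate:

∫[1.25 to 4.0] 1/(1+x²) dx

f(x) = 1/(1+x²)
a = 1.25, b = 4.0, n = 6
h = (b - a)/n = 0.458333

Simpson's rule: (h/3)[f(x₀) + 4f(x₁) + 2f(x₂) + ... + f(xₙ)]

x_0 = 1.2500, f(x_0) = 0.390244, coefficient = 1
x_1 = 1.7083, f(x_1) = 0.255206, coefficient = 4
x_2 = 2.1667, f(x_2) = 0.175610, coefficient = 2
x_3 = 2.6250, f(x_3) = 0.126733, coefficient = 4
x_4 = 3.0833, f(x_4) = 0.095175, coefficient = 2
x_5 = 3.5417, f(x_5) = 0.073837, coefficient = 4
x_6 = 4.0000, f(x_6) = 0.058824, coefficient = 1

I ≈ (0.458333/3) × 2.813739 = 0.429877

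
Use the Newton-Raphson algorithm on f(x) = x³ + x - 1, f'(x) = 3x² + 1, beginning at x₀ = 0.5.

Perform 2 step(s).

f(x) = x³ + x - 1
f'(x) = 3x² + 1
x₀ = 0.5

Newton-Raphson formula: x_{n+1} = x_n - f(x_n)/f'(x_n)

Iteration 1:
  f(0.500000) = -0.375000
  f'(0.500000) = 1.750000
  x_1 = 0.500000 - (-0.375000)/1.750000 = 0.714286
Iteration 2:
  f(0.714286) = 0.078717
  f'(0.714286) = 2.530612
  x_2 = 0.714286 - 0.078717/2.530612 = 0.683180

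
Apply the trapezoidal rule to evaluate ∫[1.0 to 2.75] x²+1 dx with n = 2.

f(x) = x²+1
a = 1.0, b = 2.75, n = 2
h = (b - a)/n = 0.875000

Trapezoidal rule: (h/2)[f(x₀) + 2f(x₁) + 2f(x₂) + ... + f(xₙ)]

x_0 = 1.0000, f(x_0) = 2.000000, coefficient = 1
x_1 = 1.8750, f(x_1) = 4.515625, coefficient = 2
x_2 = 2.7500, f(x_2) = 8.562500, coefficient = 1

I ≈ (0.875000/2) × 19.593750 = 8.572266
Exact value: 8.348958
Error: 0.223307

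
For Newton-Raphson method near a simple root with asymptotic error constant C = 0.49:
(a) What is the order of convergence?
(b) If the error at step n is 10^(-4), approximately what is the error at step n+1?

(a) Newton-Raphson has quadratic (order 2) convergence near simple roots.
    This means |e_{n+1}| ≈ C|e_n|².

(b) With |e_n| = 10^(-4) and C = 0.49:
    |e_{n+1}| ≈ 0.49 × (10^(-4))² = 0.49 × 10^(-8)

(a) 2 (quadratic); (b) |e_{n+1}| ≈ 4.900e-09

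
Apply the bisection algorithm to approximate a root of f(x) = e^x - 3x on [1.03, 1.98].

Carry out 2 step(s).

f(x) = e^x - 3x
Initial interval: [1.03, 1.98]

Iteration 1:
  c_1 = (1.030000 + 1.980000)/2 = 1.505000
  f(c_1) = f(1.505000) = -0.010846
  f(a) × f(c) ≥ 0, new interval: [1.505000, 1.980000]
Iteration 2:
  c_2 = (1.505000 + 1.980000)/2 = 1.742500
  f(c_2) = f(1.742500) = 0.484105
  f(a) × f(c) < 0, new interval: [1.505000, 1.742500]

After 2 iteration(s), the approximation is c_2 = 1.742500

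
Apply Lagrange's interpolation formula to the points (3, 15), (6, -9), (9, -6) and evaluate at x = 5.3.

Lagrange interpolation formula:
P(x) = Σ yᵢ × Lᵢ(x)
where Lᵢ(x) = Π_{j≠i} (x - xⱼ)/(xᵢ - xⱼ)

L_0(5.3) = (5.3 - 6)/(3 - 6) × (5.3 - 9)/(3 - 9) = 0.143889
L_1(5.3) = (5.3 - 3)/(6 - 3) × (5.3 - 9)/(6 - 9) = 0.945556
L_2(5.3) = (5.3 - 3)/(9 - 3) × (5.3 - 6)/(9 - 6) = -0.089444

P(5.3) = 15×L_0(5.3) + (-9)×L_1(5.3) + (-6)×L_2(5.3)
P(5.3) = -5.815000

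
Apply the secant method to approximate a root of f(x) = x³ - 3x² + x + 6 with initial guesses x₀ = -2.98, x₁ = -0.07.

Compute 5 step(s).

f(x) = x³ - 3x² + x + 6
x₀ = -2.98, x₁ = -0.07

Secant formula: x_{n+1} = x_n - f(x_n)(x_n - x_{n-1})/(f(x_n) - f(x_{n-1}))

Iteration 1:
  f(-2.980000) = -50.084792
  f(-0.070000) = 5.914957
  x_2 = -0.070000 - 5.914957×(-0.070000 - (-2.980000))/(5.914957 - (-50.084792))
       = -0.377368
Iteration 2:
  f(-0.070000) = 5.914957
  f(-0.377368) = 5.141673
  x_3 = -0.377368 - 5.141673×(-0.377368 - (-0.070000))/(5.141673 - 5.914957)
       = -2.421099
Iteration 3:
  f(-0.377368) = 5.141673
  f(-2.421099) = -28.198080
  x_4 = -2.421099 - (-28.198080)×(-2.421099 - (-0.377368))/(-28.198080 - 5.141673)
       = -0.692553
Iteration 4:
  f(-2.421099) = -28.198080
  f(-0.692553) = 3.536388
  x_5 = -0.692553 - 3.536388×(-0.692553 - (-2.421099))/(3.536388 - (-28.198080))
       = -0.885177
Iteration 5:
  f(-0.692553) = 3.536388
  f(-0.885177) = 2.070639
  x_6 = -0.885177 - 2.070639×(-0.885177 - (-0.692553))/(2.070639 - 3.536388)
       = -1.157293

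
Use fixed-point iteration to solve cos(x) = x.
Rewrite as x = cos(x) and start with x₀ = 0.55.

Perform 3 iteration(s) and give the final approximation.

Equation: cos(x) = x
Fixed-point form: x = cos(x)
x₀ = 0.55

x_1 = g(0.550000) = 0.852525
x_2 = g(0.852525) = 0.658084
x_3 = g(0.658084) = 0.791165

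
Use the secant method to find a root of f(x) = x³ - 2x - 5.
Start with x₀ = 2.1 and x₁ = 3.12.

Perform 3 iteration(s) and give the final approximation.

f(x) = x³ - 2x - 5
x₀ = 2.1, x₁ = 3.12

Secant formula: x_{n+1} = x_n - f(x_n)(x_n - x_{n-1})/(f(x_n) - f(x_{n-1}))

Iteration 1:
  f(2.100000) = 0.061000
  f(3.120000) = 19.131328
  x_2 = 3.120000 - 19.131328×(3.120000 - 2.100000)/(19.131328 - 0.061000)
       = 2.096737
Iteration 2:
  f(3.120000) = 19.131328
  f(2.096737) = 0.024427
  x_3 = 2.096737 - 0.024427×(2.096737 - 3.120000)/(0.024427 - 19.131328)
       = 2.095429
Iteration 3:
  f(2.096737) = 0.024427
  f(2.095429) = 0.009801
  x_4 = 2.095429 - 0.009801×(2.095429 - 2.096737)/(0.009801 - 0.024427)
       = 2.094553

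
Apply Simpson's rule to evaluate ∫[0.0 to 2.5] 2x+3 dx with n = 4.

f(x) = 2x+3
a = 0.0, b = 2.5, n = 4
h = (b - a)/n = 0.625000

Simpson's rule: (h/3)[f(x₀) + 4f(x₁) + 2f(x₂) + ... + f(xₙ)]

x_0 = 0.0000, f(x_0) = 3.000000, coefficient = 1
x_1 = 0.6250, f(x_1) = 4.250000, coefficient = 4
x_2 = 1.2500, f(x_2) = 5.500000, coefficient = 2
x_3 = 1.8750, f(x_3) = 6.750000, coefficient = 4
x_4 = 2.5000, f(x_4) = 8.000000, coefficient = 1

I ≈ (0.625000/3) × 66.000000 = 13.750000
Exact value: 13.750000
Error: 0.000000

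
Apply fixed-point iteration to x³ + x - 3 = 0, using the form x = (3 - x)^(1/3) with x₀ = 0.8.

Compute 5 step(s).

Equation: x³ + x - 3 = 0
Fixed-point form: x = (3 - x)^(1/3)
x₀ = 0.8

x_1 = g(0.800000) = 1.300591
x_2 = g(1.300591) = 1.193345
x_3 = g(1.193345) = 1.217938
x_4 = g(1.217938) = 1.212386
x_5 = g(1.212386) = 1.213644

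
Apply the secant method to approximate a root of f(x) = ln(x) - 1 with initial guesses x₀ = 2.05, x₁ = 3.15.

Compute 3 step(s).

f(x) = ln(x) - 1
x₀ = 2.05, x₁ = 3.15

Secant formula: x_{n+1} = x_n - f(x_n)(x_n - x_{n-1})/(f(x_n) - f(x_{n-1}))

Iteration 1:
  f(2.050000) = -0.282160
  f(3.150000) = 0.147402
  x_2 = 3.150000 - 0.147402×(3.150000 - 2.050000)/(0.147402 - (-0.282160))
       = 2.772540
Iteration 2:
  f(3.150000) = 0.147402
  f(2.772540) = 0.019764
  x_3 = 2.772540 - 0.019764×(2.772540 - 3.150000)/(0.019764 - 0.147402)
       = 2.714093
Iteration 3:
  f(2.772540) = 0.019764
  f(2.714093) = -0.001542
  x_4 = 2.714093 - (-0.001542)×(2.714093 - 2.772540)/(-0.001542 - 0.019764)
       = 2.718324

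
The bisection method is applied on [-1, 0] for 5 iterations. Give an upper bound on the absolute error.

Bisection error bound: |error| ≤ (b-a)/2^n
|error| ≤ (0 - (-1))/2^5 = 1/2^5
|error| ≤ 0.0312500000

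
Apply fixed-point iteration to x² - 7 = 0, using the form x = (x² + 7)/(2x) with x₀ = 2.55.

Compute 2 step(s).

Equation: x² - 7 = 0
Fixed-point form: x = (x² + 7)/(2x)
x₀ = 2.55

x_1 = g(2.550000) = 2.647549
x_2 = g(2.647549) = 2.645752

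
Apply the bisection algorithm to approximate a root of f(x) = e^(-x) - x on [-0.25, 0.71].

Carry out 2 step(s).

f(x) = e^(-x) - x
Initial interval: [-0.25, 0.71]

Iteration 1:
  c_1 = (-0.250000 + 0.710000)/2 = 0.230000
  f(c_1) = f(0.230000) = 0.564534
  f(a) × f(c) ≥ 0, new interval: [0.230000, 0.710000]
Iteration 2:
  c_2 = (0.230000 + 0.710000)/2 = 0.470000
  f(c_2) = f(0.470000) = 0.155002
  f(a) × f(c) ≥ 0, new interval: [0.470000, 0.710000]

After 2 iteration(s), the approximation is c_2 = 0.470000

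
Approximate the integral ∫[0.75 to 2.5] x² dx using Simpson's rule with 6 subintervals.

f(x) = x²
a = 0.75, b = 2.5, n = 6
h = (b - a)/n = 0.291667

Simpson's rule: (h/3)[f(x₀) + 4f(x₁) + 2f(x₂) + ... + f(xₙ)]

x_0 = 0.7500, f(x_0) = 0.562500, coefficient = 1
x_1 = 1.0417, f(x_1) = 1.085069, coefficient = 4
x_2 = 1.3333, f(x_2) = 1.777778, coefficient = 2
x_3 = 1.6250, f(x_3) = 2.640625, coefficient = 4
x_4 = 1.9167, f(x_4) = 3.673611, coefficient = 2
x_5 = 2.2083, f(x_5) = 4.876736, coefficient = 4
x_6 = 2.5000, f(x_6) = 6.250000, coefficient = 1

I ≈ (0.291667/3) × 52.125000 = 5.067708
Exact value: 5.067708
Error: 0.000000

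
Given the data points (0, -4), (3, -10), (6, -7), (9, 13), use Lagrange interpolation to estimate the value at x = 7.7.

Lagrange interpolation formula:
P(x) = Σ yᵢ × Lᵢ(x)
where Lᵢ(x) = Π_{j≠i} (x - xⱼ)/(xᵢ - xⱼ)

L_0(7.7) = (7.7 - 3)/(0 - 3) × (7.7 - 6)/(0 - 6) × (7.7 - 9)/(0 - 9) = 0.064117
L_1(7.7) = (7.7 - 0)/(3 - 0) × (7.7 - 6)/(3 - 6) × (7.7 - 9)/(3 - 9) = -0.315130
L_2(7.7) = (7.7 - 0)/(6 - 0) × (7.7 - 3)/(6 - 3) × (7.7 - 9)/(6 - 9) = 0.871241
L_3(7.7) = (7.7 - 0)/(9 - 0) × (7.7 - 3)/(9 - 3) × (7.7 - 6)/(9 - 6) = 0.379772

P(7.7) = (-4)×L_0(7.7) + (-10)×L_1(7.7) + (-7)×L_2(7.7) + 13×L_3(7.7)
P(7.7) = 1.733173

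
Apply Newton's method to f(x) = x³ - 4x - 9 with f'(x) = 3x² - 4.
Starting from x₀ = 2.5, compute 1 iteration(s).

f(x) = x³ - 4x - 9
f'(x) = 3x² - 4
x₀ = 2.5

Newton-Raphson formula: x_{n+1} = x_n - f(x_n)/f'(x_n)

Iteration 1:
  f(2.500000) = -3.375000
  f'(2.500000) = 14.750000
  x_1 = 2.500000 - (-3.375000)/14.750000 = 2.728814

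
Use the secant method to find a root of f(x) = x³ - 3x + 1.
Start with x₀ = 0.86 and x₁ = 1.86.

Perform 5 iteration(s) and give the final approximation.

f(x) = x³ - 3x + 1
x₀ = 0.86, x₁ = 1.86

Secant formula: x_{n+1} = x_n - f(x_n)(x_n - x_{n-1})/(f(x_n) - f(x_{n-1}))

Iteration 1:
  f(0.860000) = -0.943944
  f(1.860000) = 1.854856
  x_2 = 1.860000 - 1.854856×(1.860000 - 0.860000)/(1.854856 - (-0.943944))
       = 1.197267
Iteration 2:
  f(1.860000) = 1.854856
  f(1.197267) = -0.875580
  x_3 = 1.197267 - (-0.875580)×(1.197267 - 1.860000)/(-0.875580 - 1.854856)
       = 1.409789
Iteration 3:
  f(1.197267) = -0.875580
  f(1.409789) = -0.427406
  x_4 = 1.409789 - (-0.427406)×(1.409789 - 1.197267)/(-0.427406 - (-0.875580))
       = 1.612461
Iteration 4:
  f(1.409789) = -0.427406
  f(1.612461) = 0.355066
  x_5 = 1.612461 - 0.355066×(1.612461 - 1.409789)/(0.355066 - (-0.427406))
       = 1.520493
Iteration 5:
  f(1.612461) = 0.355066
  f(1.520493) = -0.046251
  x_6 = 1.520493 - (-0.046251)×(1.520493 - 1.612461)/(-0.046251 - 0.355066)
       = 1.531093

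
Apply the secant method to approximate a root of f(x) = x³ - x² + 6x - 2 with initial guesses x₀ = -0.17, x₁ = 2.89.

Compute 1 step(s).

f(x) = x³ - x² + 6x - 2
x₀ = -0.17, x₁ = 2.89

Secant formula: x_{n+1} = x_n - f(x_n)(x_n - x_{n-1})/(f(x_n) - f(x_{n-1}))

Iteration 1:
  f(-0.170000) = -3.053813
  f(2.890000) = 31.125469
  x_2 = 2.890000 - 31.125469×(2.890000 - (-0.170000))/(31.125469 - (-3.053813))
       = 0.103402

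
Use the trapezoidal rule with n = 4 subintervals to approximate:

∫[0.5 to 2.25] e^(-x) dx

f(x) = e^(-x)
a = 0.5, b = 2.25, n = 4
h = (b - a)/n = 0.437500

Trapezoidal rule: (h/2)[f(x₀) + 2f(x₁) + 2f(x₂) + ... + f(xₙ)]

x_0 = 0.5000, f(x_0) = 0.606531, coefficient = 1
x_1 = 0.9375, f(x_1) = 0.391606, coefficient = 2
x_2 = 1.3750, f(x_2) = 0.252840, coefficient = 2
x_3 = 1.8125, f(x_3) = 0.163246, coefficient = 2
x_4 = 2.2500, f(x_4) = 0.105399, coefficient = 1

I ≈ (0.437500/2) × 2.327311 = 0.509099
Exact value: 0.501131
Error: 0.007968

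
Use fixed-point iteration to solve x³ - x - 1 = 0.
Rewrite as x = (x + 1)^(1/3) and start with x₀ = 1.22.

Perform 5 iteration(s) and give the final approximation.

Equation: x³ - x - 1 = 0
Fixed-point form: x = (x + 1)^(1/3)
x₀ = 1.22

x_1 = g(1.220000) = 1.304521
x_2 = g(1.304521) = 1.320870
x_3 = g(1.320870) = 1.323987
x_4 = g(1.323987) = 1.324579
x_5 = g(1.324579) = 1.324692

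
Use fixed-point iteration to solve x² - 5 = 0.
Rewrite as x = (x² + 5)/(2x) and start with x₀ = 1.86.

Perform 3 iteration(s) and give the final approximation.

Equation: x² - 5 = 0
Fixed-point form: x = (x² + 5)/(2x)
x₀ = 1.86

x_1 = g(1.860000) = 2.274086
x_2 = g(2.274086) = 2.236386
x_3 = g(2.236386) = 2.236068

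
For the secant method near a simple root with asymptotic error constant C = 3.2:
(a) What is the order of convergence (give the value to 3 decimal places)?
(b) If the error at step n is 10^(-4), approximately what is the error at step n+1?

(a) Secant method has superlinear convergence with order φ = (1+√5)/2 ≈ 1.618.
    This means |e_{n+1}| ≈ C|e_n|^1.618.

(b) With |e_n| = 10^(-4) and C = 3.2:
    |e_{n+1}| ≈ 3.2 × (10^(-4))^1.618 = 3.2 × 10^(-6.47)

(a) ≈ 1.618 (golden ratio); (b) |e_{n+1}| ≈ 1.079e-06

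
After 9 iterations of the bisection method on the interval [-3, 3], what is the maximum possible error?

Bisection error bound: |error| ≤ (b-a)/2^n
|error| ≤ (3 - (-3))/2^9 = 6/2^9
|error| ≤ 0.0117187500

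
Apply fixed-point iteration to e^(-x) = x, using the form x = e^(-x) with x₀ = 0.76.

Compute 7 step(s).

Equation: e^(-x) = x
Fixed-point form: x = e^(-x)
x₀ = 0.76

x_1 = g(0.760000) = 0.467666
x_2 = g(0.467666) = 0.626462
x_3 = g(0.626462) = 0.534479
x_4 = g(0.534479) = 0.585974
x_5 = g(0.585974) = 0.556563
x_6 = g(0.556563) = 0.573176
x_7 = g(0.573176) = 0.563732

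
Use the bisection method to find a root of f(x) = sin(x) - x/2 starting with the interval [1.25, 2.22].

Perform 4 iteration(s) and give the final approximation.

f(x) = sin(x) - x/2
Initial interval: [1.25, 2.22]

Iteration 1:
  c_1 = (1.250000 + 2.220000)/2 = 1.735000
  f(c_1) = f(1.735000) = 0.119049
  f(a) × f(c) ≥ 0, new interval: [1.735000, 2.220000]
Iteration 2:
  c_2 = (1.735000 + 2.220000)/2 = 1.977500
  f(c_2) = f(1.977500) = -0.070320
  f(a) × f(c) < 0, new interval: [1.735000, 1.977500]
Iteration 3:
  c_3 = (1.735000 + 1.977500)/2 = 1.856250
  f(c_3) = f(1.856250) = 0.031409
  f(a) × f(c) ≥ 0, new interval: [1.856250, 1.977500]
Iteration 4:
  c_4 = (1.856250 + 1.977500)/2 = 1.916875
  f(c_4) = f(1.916875) = -0.017727
  f(a) × f(c) < 0, new interval: [1.856250, 1.916875]

After 4 iteration(s), the approximation is c_4 = 1.916875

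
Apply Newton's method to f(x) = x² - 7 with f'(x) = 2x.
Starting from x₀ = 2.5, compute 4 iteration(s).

f(x) = x² - 7
f'(x) = 2x
x₀ = 2.5

Newton-Raphson formula: x_{n+1} = x_n - f(x_n)/f'(x_n)

Iteration 1:
  f(2.500000) = -0.750000
  f'(2.500000) = 5.000000
  x_1 = 2.500000 - (-0.750000)/5.000000 = 2.650000
Iteration 2:
  f(2.650000) = 0.022500
  f'(2.650000) = 5.300000
  x_2 = 2.650000 - 0.022500/5.300000 = 2.645755
Iteration 3:
  f(2.645755) = 0.000018
  f'(2.645755) = 5.291509
  x_3 = 2.645755 - 0.000018/5.291509 = 2.645751
Iteration 4:
  f(2.645751) = 0.000000
  f'(2.645751) = 5.291503
  x_4 = 2.645751 - 0.000000/5.291503 = 2.645751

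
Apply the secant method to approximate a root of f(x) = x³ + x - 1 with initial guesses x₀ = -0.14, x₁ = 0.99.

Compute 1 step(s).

f(x) = x³ + x - 1
x₀ = -0.14, x₁ = 0.99

Secant formula: x_{n+1} = x_n - f(x_n)(x_n - x_{n-1})/(f(x_n) - f(x_{n-1}))

Iteration 1:
  f(-0.140000) = -1.142744
  f(0.990000) = 0.960299
  x_2 = 0.990000 - 0.960299×(0.990000 - (-0.140000))/(0.960299 - (-1.142744))
       = 0.474015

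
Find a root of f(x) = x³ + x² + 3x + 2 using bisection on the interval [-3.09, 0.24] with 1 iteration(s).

f(x) = x³ + x² + 3x + 2
Initial interval: [-3.09, 0.24]

Iteration 1:
  c_1 = (-3.090000 + 0.240000)/2 = -1.425000
  f(c_1) = f(-1.425000) = -3.138016
  f(a) × f(c) ≥ 0, new interval: [-1.425000, 0.240000]

After 1 iteration(s), the approximation is c_1 = -1.425000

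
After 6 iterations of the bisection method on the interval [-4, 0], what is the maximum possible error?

Bisection error bound: |error| ≤ (b-a)/2^n
|error| ≤ (0 - (-4))/2^6 = 4/2^6
|error| ≤ 0.0625000000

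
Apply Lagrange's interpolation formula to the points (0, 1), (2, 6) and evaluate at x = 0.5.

Lagrange interpolation formula:
P(x) = Σ yᵢ × Lᵢ(x)
where Lᵢ(x) = Π_{j≠i} (x - xⱼ)/(xᵢ - xⱼ)

L_0(0.5) = (0.5 - 2)/(0 - 2) = 0.750000
L_1(0.5) = (0.5 - 0)/(2 - 0) = 0.250000

P(0.5) = 1×L_0(0.5) + 6×L_1(0.5)
P(0.5) = 2.250000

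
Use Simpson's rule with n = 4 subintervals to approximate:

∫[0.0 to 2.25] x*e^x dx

f(x) = x*e^x
a = 0.0, b = 2.25, n = 4
h = (b - a)/n = 0.562500

Simpson's rule: (h/3)[f(x₀) + 4f(x₁) + 2f(x₂) + ... + f(xₙ)]

x_0 = 0.0000, f(x_0) = 0.000000, coefficient = 1
x_1 = 0.5625, f(x_1) = 0.987218, coefficient = 4
x_2 = 1.1250, f(x_2) = 3.465244, coefficient = 2
x_3 = 1.6875, f(x_3) = 9.122539, coefficient = 4
x_4 = 2.2500, f(x_4) = 21.347406, coefficient = 1

I ≈ (0.562500/3) × 68.716922 = 12.884423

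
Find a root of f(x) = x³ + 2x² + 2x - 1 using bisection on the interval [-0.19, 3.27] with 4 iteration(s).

f(x) = x³ + 2x² + 2x - 1
Initial interval: [-0.19, 3.27]

Iteration 1:
  c_1 = (-0.190000 + 3.270000)/2 = 1.540000
  f(c_1) = f(1.540000) = 10.475464
  f(a) × f(c) < 0, new interval: [-0.190000, 1.540000]
Iteration 2:
  c_2 = (-0.190000 + 1.540000)/2 = 0.675000
  f(c_2) = f(0.675000) = 1.568797
  f(a) × f(c) < 0, new interval: [-0.190000, 0.675000]
Iteration 3:
  c_3 = (-0.190000 + 0.675000)/2 = 0.242500
  f(c_3) = f(0.242500) = -0.383127
  f(a) × f(c) ≥ 0, new interval: [0.242500, 0.675000]
Iteration 4:
  c_4 = (0.242500 + 0.675000)/2 = 0.458750
  f(c_4) = f(0.458750) = 0.434948
  f(a) × f(c) < 0, new interval: [0.242500, 0.458750]

After 4 iteration(s), the approximation is c_4 = 0.458750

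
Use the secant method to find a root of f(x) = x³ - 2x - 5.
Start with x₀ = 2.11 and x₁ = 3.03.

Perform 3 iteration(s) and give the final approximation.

f(x) = x³ - 2x - 5
x₀ = 2.11, x₁ = 3.03

Secant formula: x_{n+1} = x_n - f(x_n)(x_n - x_{n-1})/(f(x_n) - f(x_{n-1}))

Iteration 1:
  f(2.110000) = 0.173931
  f(3.030000) = 16.758127
  x_2 = 3.030000 - 16.758127×(3.030000 - 2.110000)/(16.758127 - 0.173931)
       = 2.100351
Iteration 2:
  f(3.030000) = 16.758127
  f(2.100351) = 0.064945
  x_3 = 2.100351 - 0.064945×(2.100351 - 3.030000)/(0.064945 - 16.758127)
       = 2.096734
Iteration 3:
  f(2.100351) = 0.064945
  f(2.096734) = 0.024395
  x_4 = 2.096734 - 0.024395×(2.096734 - 2.100351)/(0.024395 - 0.064945)
       = 2.094559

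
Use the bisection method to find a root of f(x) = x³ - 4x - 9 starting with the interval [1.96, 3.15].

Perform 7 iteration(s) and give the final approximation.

f(x) = x³ - 4x - 9
Initial interval: [1.96, 3.15]

Iteration 1:
  c_1 = (1.960000 + 3.150000)/2 = 2.555000
  f(c_1) = f(2.555000) = -2.540896
  f(a) × f(c) ≥ 0, new interval: [2.555000, 3.150000]
Iteration 2:
  c_2 = (2.555000 + 3.150000)/2 = 2.852500
  f(c_2) = f(2.852500) = 2.800097
  f(a) × f(c) < 0, new interval: [2.555000, 2.852500]
Iteration 3:
  c_3 = (2.555000 + 2.852500)/2 = 2.703750
  f(c_3) = f(2.703750) = -0.049874
  f(a) × f(c) ≥ 0, new interval: [2.703750, 2.852500]
Iteration 4:
  c_4 = (2.703750 + 2.852500)/2 = 2.778125
  f(c_4) = f(2.778125) = 1.329009
  f(a) × f(c) < 0, new interval: [2.703750, 2.778125]
Iteration 5:
  c_5 = (2.703750 + 2.778125)/2 = 2.740938
  f(c_5) = f(2.740938) = 0.628196
  f(a) × f(c) < 0, new interval: [2.703750, 2.740938]
Iteration 6:
  c_6 = (2.703750 + 2.740938)/2 = 2.722344
  f(c_6) = f(2.722344) = 0.286338
  f(a) × f(c) < 0, new interval: [2.703750, 2.722344]
Iteration 7:
  c_7 = (2.703750 + 2.722344)/2 = 2.713047
  f(c_7) = f(2.713047) = 0.117529
  f(a) × f(c) < 0, new interval: [2.703750, 2.713047]

After 7 iteration(s), the approximation is c_7 = 2.713047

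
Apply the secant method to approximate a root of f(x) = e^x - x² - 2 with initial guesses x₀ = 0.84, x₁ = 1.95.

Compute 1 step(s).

f(x) = e^x - x² - 2
x₀ = 0.84, x₁ = 1.95

Secant formula: x_{n+1} = x_n - f(x_n)(x_n - x_{n-1})/(f(x_n) - f(x_{n-1}))

Iteration 1:
  f(0.840000) = -0.389233
  f(1.950000) = 1.226188
  x_2 = 1.950000 - 1.226188×(1.950000 - 0.840000)/(1.226188 - (-0.389233))
       = 1.107453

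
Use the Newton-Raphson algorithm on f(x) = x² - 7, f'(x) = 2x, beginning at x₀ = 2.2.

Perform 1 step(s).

f(x) = x² - 7
f'(x) = 2x
x₀ = 2.2

Newton-Raphson formula: x_{n+1} = x_n - f(x_n)/f'(x_n)

Iteration 1:
  f(2.200000) = -2.160000
  f'(2.200000) = 4.400000
  x_1 = 2.200000 - (-2.160000)/4.400000 = 2.690909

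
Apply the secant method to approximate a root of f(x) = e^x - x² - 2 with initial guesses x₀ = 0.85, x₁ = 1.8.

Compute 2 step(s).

f(x) = e^x - x² - 2
x₀ = 0.85, x₁ = 1.8

Secant formula: x_{n+1} = x_n - f(x_n)(x_n - x_{n-1})/(f(x_n) - f(x_{n-1}))

Iteration 1:
  f(0.850000) = -0.382853
  f(1.800000) = 0.809647
  x_2 = 1.800000 - 0.809647×(1.800000 - 0.850000)/(0.809647 - (-0.382853))
       = 1.154998
Iteration 2:
  f(1.800000) = 0.809647
  f(1.154998) = -0.160003
  x_3 = 1.154998 - (-0.160003)×(1.154998 - 1.800000)/(-0.160003 - 0.809647)
       = 1.261431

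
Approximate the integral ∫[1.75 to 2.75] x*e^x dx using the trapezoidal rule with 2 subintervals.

f(x) = x*e^x
a = 1.75, b = 2.75, n = 2
h = (b - a)/n = 0.500000

Trapezoidal rule: (h/2)[f(x₀) + 2f(x₁) + 2f(x₂) + ... + f(xₙ)]

x_0 = 1.7500, f(x_0) = 10.070555, coefficient = 1
x_1 = 2.2500, f(x_1) = 21.347406, coefficient = 2
x_2 = 2.7500, f(x_2) = 43.017238, coefficient = 1

I ≈ (0.500000/2) × 95.782604 = 23.945651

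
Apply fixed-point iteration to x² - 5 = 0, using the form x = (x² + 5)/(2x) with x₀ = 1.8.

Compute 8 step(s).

Equation: x² - 5 = 0
Fixed-point form: x = (x² + 5)/(2x)
x₀ = 1.8

x_1 = g(1.800000) = 2.288889
x_2 = g(2.288889) = 2.236677
x_3 = g(2.236677) = 2.236068
x_4 = g(2.236068) = 2.236068
x_5 = g(2.236068) = 2.236068
x_6 = g(2.236068) = 2.236068
x_7 = g(2.236068) = 2.236068
x_8 = g(2.236068) = 2.236068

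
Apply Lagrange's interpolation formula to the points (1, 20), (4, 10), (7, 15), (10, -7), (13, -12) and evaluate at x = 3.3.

Lagrange interpolation formula:
P(x) = Σ yᵢ × Lᵢ(x)
where Lᵢ(x) = Π_{j≠i} (x - xⱼ)/(xᵢ - xⱼ)

L_0(3.3) = (3.3 - 4)/(1 - 4) × (3.3 - 7)/(1 - 7) × (3.3 - 10)/(1 - 10) × (3.3 - 13)/(1 - 13) = 0.086586
L_1(3.3) = (3.3 - 1)/(4 - 1) × (3.3 - 7)/(4 - 7) × (3.3 - 10)/(4 - 10) × (3.3 - 13)/(4 - 13) = 1.137994
L_2(3.3) = (3.3 - 1)/(7 - 1) × (3.3 - 4)/(7 - 4) × (3.3 - 10)/(7 - 10) × (3.3 - 13)/(7 - 13) = -0.322944
L_3(3.3) = (3.3 - 1)/(10 - 1) × (3.3 - 4)/(10 - 4) × (3.3 - 7)/(10 - 7) × (3.3 - 13)/(10 - 13) = 0.118895
L_4(3.3) = (3.3 - 1)/(13 - 1) × (3.3 - 4)/(13 - 4) × (3.3 - 7)/(13 - 7) × (3.3 - 10)/(13 - 10) = -0.020531

P(3.3) = 20×L_0(3.3) + 10×L_1(3.3) + 15×L_2(3.3) + (-7)×L_3(3.3) + (-12)×L_4(3.3)
P(3.3) = 7.681609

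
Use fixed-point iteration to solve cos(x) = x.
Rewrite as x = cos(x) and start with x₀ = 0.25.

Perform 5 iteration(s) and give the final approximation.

Equation: cos(x) = x
Fixed-point form: x = cos(x)
x₀ = 0.25

x_1 = g(0.250000) = 0.968912
x_2 = g(0.968912) = 0.566196
x_3 = g(0.566196) = 0.843947
x_4 = g(0.843947) = 0.664518
x_5 = g(0.664518) = 0.787214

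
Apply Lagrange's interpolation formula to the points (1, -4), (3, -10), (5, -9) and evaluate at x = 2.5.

Lagrange interpolation formula:
P(x) = Σ yᵢ × Lᵢ(x)
where Lᵢ(x) = Π_{j≠i} (x - xⱼ)/(xᵢ - xⱼ)

L_0(2.5) = (2.5 - 3)/(1 - 3) × (2.5 - 5)/(1 - 5) = 0.156250
L_1(2.5) = (2.5 - 1)/(3 - 1) × (2.5 - 5)/(3 - 5) = 0.937500
L_2(2.5) = (2.5 - 1)/(5 - 1) × (2.5 - 3)/(5 - 3) = -0.093750

P(2.5) = (-4)×L_0(2.5) + (-10)×L_1(2.5) + (-9)×L_2(2.5)
P(2.5) = -9.156250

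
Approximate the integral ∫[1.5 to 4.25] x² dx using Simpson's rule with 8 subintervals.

f(x) = x²
a = 1.5, b = 4.25, n = 8
h = (b - a)/n = 0.343750

Simpson's rule: (h/3)[f(x₀) + 4f(x₁) + 2f(x₂) + ... + f(xₙ)]

x_0 = 1.5000, f(x_0) = 2.250000, coefficient = 1
x_1 = 1.8438, f(x_1) = 3.399414, coefficient = 4
x_2 = 2.1875, f(x_2) = 4.785156, coefficient = 2
x_3 = 2.5312, f(x_3) = 6.407227, coefficient = 4
x_4 = 2.8750, f(x_4) = 8.265625, coefficient = 2
x_5 = 3.2188, f(x_5) = 10.360352, coefficient = 4
x_6 = 3.5625, f(x_6) = 12.691406, coefficient = 2
x_7 = 3.9062, f(x_7) = 15.258789, coefficient = 4
x_8 = 4.2500, f(x_8) = 18.062500, coefficient = 1

I ≈ (0.343750/3) × 213.500000 = 24.463542
Exact value: 24.463542
Error: 0.000000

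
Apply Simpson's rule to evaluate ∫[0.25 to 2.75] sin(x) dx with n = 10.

f(x) = sin(x)
a = 0.25, b = 2.75, n = 10
h = (b - a)/n = 0.250000

Simpson's rule: (h/3)[f(x₀) + 4f(x₁) + 2f(x₂) + ... + f(xₙ)]

x_0 = 0.2500, f(x_0) = 0.247404, coefficient = 1
x_1 = 0.5000, f(x_1) = 0.479426, coefficient = 4
x_2 = 0.7500, f(x_2) = 0.681639, coefficient = 2
x_3 = 1.0000, f(x_3) = 0.841471, coefficient = 4
x_4 = 1.2500, f(x_4) = 0.948985, coefficient = 2
x_5 = 1.5000, f(x_5) = 0.997495, coefficient = 4
x_6 = 1.7500, f(x_6) = 0.983986, coefficient = 2
x_7 = 2.0000, f(x_7) = 0.909297, coefficient = 4
x_8 = 2.2500, f(x_8) = 0.778073, coefficient = 2
x_9 = 2.5000, f(x_9) = 0.598472, coefficient = 4
x_10 = 2.7500, f(x_10) = 0.381661, coefficient = 1

I ≈ (0.250000/3) × 22.719074 = 1.893256
Exact value: 1.893215
Error: 0.000041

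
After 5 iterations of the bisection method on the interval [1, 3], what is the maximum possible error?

Bisection error bound: |error| ≤ (b-a)/2^n
|error| ≤ (3 - 1)/2^5 = 2/2^5
|error| ≤ 0.0625000000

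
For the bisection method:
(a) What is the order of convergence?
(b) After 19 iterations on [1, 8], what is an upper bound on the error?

(a) Bisection has linear (order 1) convergence; the error is halved each step.

(b) Error bound = (b-a)/2^n = (8 - 1)/2^{19}
    = 7/2^{19}

(a) 1 (linear); (b) error ≤ 1.34e-05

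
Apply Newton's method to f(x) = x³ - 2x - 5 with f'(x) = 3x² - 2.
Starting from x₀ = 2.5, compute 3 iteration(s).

f(x) = x³ - 2x - 5
f'(x) = 3x² - 2
x₀ = 2.5

Newton-Raphson formula: x_{n+1} = x_n - f(x_n)/f'(x_n)

Iteration 1:
  f(2.500000) = 5.625000
  f'(2.500000) = 16.750000
  x_1 = 2.500000 - 5.625000/16.750000 = 2.164179
Iteration 2:
  f(2.164179) = 0.807945
  f'(2.164179) = 12.051014
  x_2 = 2.164179 - 0.807945/12.051014 = 2.097135
Iteration 3:
  f(2.097135) = 0.028882
  f'(2.097135) = 11.193930
  x_3 = 2.097135 - 0.028882/11.193930 = 2.094555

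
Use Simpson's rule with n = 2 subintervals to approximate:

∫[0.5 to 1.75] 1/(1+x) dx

f(x) = 1/(1+x)
a = 0.5, b = 1.75, n = 2
h = (b - a)/n = 0.625000

Simpson's rule: (h/3)[f(x₀) + 4f(x₁) + 2f(x₂) + ... + f(xₙ)]

x_0 = 0.5000, f(x_0) = 0.666667, coefficient = 1
x_1 = 1.1250, f(x_1) = 0.470588, coefficient = 4
x_2 = 1.7500, f(x_2) = 0.363636, coefficient = 1

I ≈ (0.625000/3) × 2.912656 = 0.606803
Exact value: 0.606136
Error: 0.000668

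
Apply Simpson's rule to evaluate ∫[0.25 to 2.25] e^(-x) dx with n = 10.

f(x) = e^(-x)
a = 0.25, b = 2.25, n = 10
h = (b - a)/n = 0.200000

Simpson's rule: (h/3)[f(x₀) + 4f(x₁) + 2f(x₂) + ... + f(xₙ)]

x_0 = 0.2500, f(x_0) = 0.778801, coefficient = 1
x_1 = 0.4500, f(x_1) = 0.637628, coefficient = 4
x_2 = 0.6500, f(x_2) = 0.522046, coefficient = 2
x_3 = 0.8500, f(x_3) = 0.427415, coefficient = 4
x_4 = 1.0500, f(x_4) = 0.349938, coefficient = 2
x_5 = 1.2500, f(x_5) = 0.286505, coefficient = 4
x_6 = 1.4500, f(x_6) = 0.234570, coefficient = 2
x_7 = 1.6500, f(x_7) = 0.192050, coefficient = 4
x_8 = 1.8500, f(x_8) = 0.157237, coefficient = 2
x_9 = 2.0500, f(x_9) = 0.128735, coefficient = 4
x_10 = 2.2500, f(x_10) = 0.105399, coefficient = 1

I ≈ (0.200000/3) × 10.101113 = 0.673408
Exact value: 0.673402
Error: 0.000006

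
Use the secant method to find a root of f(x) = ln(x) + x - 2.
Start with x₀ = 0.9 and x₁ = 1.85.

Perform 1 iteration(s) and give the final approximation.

f(x) = ln(x) + x - 2
x₀ = 0.9, x₁ = 1.85

Secant formula: x_{n+1} = x_n - f(x_n)(x_n - x_{n-1})/(f(x_n) - f(x_{n-1}))

Iteration 1:
  f(0.900000) = -1.205361
  f(1.850000) = 0.465186
  x_2 = 1.850000 - 0.465186×(1.850000 - 0.900000)/(0.465186 - (-1.205361))
       = 1.585460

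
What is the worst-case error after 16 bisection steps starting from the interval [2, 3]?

Bisection error bound: |error| ≤ (b-a)/2^n
|error| ≤ (3 - 2)/2^16 = 1/2^16
|error| ≤ 0.0000152588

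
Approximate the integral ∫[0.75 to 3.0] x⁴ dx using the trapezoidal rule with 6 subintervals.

f(x) = x⁴
a = 0.75, b = 3.0, n = 6
h = (b - a)/n = 0.375000

Trapezoidal rule: (h/2)[f(x₀) + 2f(x₁) + 2f(x₂) + ... + f(xₙ)]

x_0 = 0.7500, f(x_0) = 0.316406, coefficient = 1
x_1 = 1.1250, f(x_1) = 1.601807, coefficient = 2
x_2 = 1.5000, f(x_2) = 5.062500, coefficient = 2
x_3 = 1.8750, f(x_3) = 12.359619, coefficient = 2
x_4 = 2.2500, f(x_4) = 25.628906, coefficient = 2
x_5 = 2.6250, f(x_5) = 47.480713, coefficient = 2
x_6 = 3.0000, f(x_6) = 81.000000, coefficient = 1

I ≈ (0.375000/2) × 265.583496 = 49.796906
Exact value: 48.552539
Error: 1.244366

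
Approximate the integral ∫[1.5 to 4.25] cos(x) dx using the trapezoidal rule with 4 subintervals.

f(x) = cos(x)
a = 1.5, b = 4.25, n = 4
h = (b - a)/n = 0.687500

Trapezoidal rule: (h/2)[f(x₀) + 2f(x₁) + 2f(x₂) + ... + f(xₙ)]

x_0 = 1.5000, f(x_0) = 0.070737, coefficient = 1
x_1 = 2.1875, f(x_1) = -0.578349, coefficient = 2
x_2 = 2.8750, f(x_2) = -0.964674, coefficient = 2
x_3 = 3.5625, f(x_3) = -0.912719, coefficient = 2
x_4 = 4.2500, f(x_4) = -0.446087, coefficient = 1

I ≈ (0.687500/2) × -5.286834 = -1.817349
Exact value: -1.892484
Error: 0.075135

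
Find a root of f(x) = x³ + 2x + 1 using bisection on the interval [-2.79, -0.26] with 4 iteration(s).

f(x) = x³ + 2x + 1
Initial interval: [-2.79, -0.26]

Iteration 1:
  c_1 = (-2.790000 + (-0.260000))/2 = -1.525000
  f(c_1) = f(-1.525000) = -5.596578
  f(a) × f(c) ≥ 0, new interval: [-1.525000, -0.260000]
Iteration 2:
  c_2 = (-1.525000 + (-0.260000))/2 = -0.892500
  f(c_2) = f(-0.892500) = -1.495926
  f(a) × f(c) ≥ 0, new interval: [-0.892500, -0.260000]
Iteration 3:
  c_3 = (-0.892500 + (-0.260000))/2 = -0.576250
  f(c_3) = f(-0.576250) = -0.343852
  f(a) × f(c) ≥ 0, new interval: [-0.576250, -0.260000]
Iteration 4:
  c_4 = (-0.576250 + (-0.260000))/2 = -0.418125
  f(c_4) = f(-0.418125) = 0.090650
  f(a) × f(c) < 0, new interval: [-0.576250, -0.418125]

After 4 iteration(s), the approximation is c_4 = -0.418125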